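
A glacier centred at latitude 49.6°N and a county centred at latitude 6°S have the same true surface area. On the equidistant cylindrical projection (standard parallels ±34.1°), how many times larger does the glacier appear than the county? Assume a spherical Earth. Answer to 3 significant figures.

1.53

In the equirectangular projection with standard parallel φ₀ = 34.1° (x = Rλ cos φ₀, y = Rφ), meridians are true-scale (h = 1) and the parallel scale is k = cos φ₀ / cos φ.
Areal scale at 49.6°: h·k = 1.000 × 1.278 = 1.278.
Areal scale at 6°: h·k = 1.000 × 0.8326 = 0.8326.
Ratio = 1.278/0.8326 ≈ 1.53.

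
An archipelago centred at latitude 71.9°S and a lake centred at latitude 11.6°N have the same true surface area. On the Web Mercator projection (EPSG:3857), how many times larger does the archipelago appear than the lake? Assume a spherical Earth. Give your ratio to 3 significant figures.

Mercator is conformal with k = sec φ, so areal scale = k² = sec²φ.
At 71.9°: sec²(71.9°) = 1/0.3107² = 10.36.
At 11.6°: sec²(11.6°) = 1/0.9796² = 1.042.
Ratio = 10.36/1.042 = cos²(11.6°)/cos²(71.9°) ≈ 9.94.

9.94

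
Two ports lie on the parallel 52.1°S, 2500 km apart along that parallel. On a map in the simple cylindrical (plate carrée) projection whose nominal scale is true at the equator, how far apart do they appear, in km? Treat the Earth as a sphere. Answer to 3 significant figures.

4070 km

Plate carrée maps x = Rλ, y = Rφ. The meridian scale is h = 1 and the parallel scale is k = 1/cos φ = sec φ.
Along the parallel, k = sec 52.1° = 1/0.6143 = 1.628.
Map distance = 2500 × 1.628 ≈ 4070 km.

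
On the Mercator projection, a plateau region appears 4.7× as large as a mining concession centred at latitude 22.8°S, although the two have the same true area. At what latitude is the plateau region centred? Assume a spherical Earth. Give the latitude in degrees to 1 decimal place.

On Mercator, (apparent₁)/(apparent₂) = sec²φ₁ / sec²φ₂ when true areas are equal.
cos²φ₂ / cos²φ₁ = 4.7  ⇒  cos φ₁ = cos 22.8° / √4.7 = 0.9219/2.168 = 0.4252.
φ₁ = arccos(0.4252) ≈ 64.8°.

64.8°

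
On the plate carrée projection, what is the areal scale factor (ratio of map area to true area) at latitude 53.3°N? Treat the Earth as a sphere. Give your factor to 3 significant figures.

1.67

For the equirectangular projection with φ₀ = 0 (plate carrée), h = 1 along meridians and k = sec φ along parallels.
Areal scale = h·k = 1 × sec φ; at 53.3°, h = 1.000, k = 1.673, so h·k = 1.673.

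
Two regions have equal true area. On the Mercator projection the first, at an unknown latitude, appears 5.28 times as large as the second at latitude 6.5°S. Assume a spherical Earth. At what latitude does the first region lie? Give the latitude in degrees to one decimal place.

64.4°

Mercator areal scale is sec²φ, so apparent-area ratio = sec²φ₁ / sec²φ₂ = cos²φ₂ / cos²φ₁.
cos²φ₂ / cos²φ₁ = 5.28  ⇒  cos φ₁ = cos 6.5° / √5.28 = 0.9936/2.298 = 0.4324.
φ₁ = arccos(0.4324) ≈ 64.4°.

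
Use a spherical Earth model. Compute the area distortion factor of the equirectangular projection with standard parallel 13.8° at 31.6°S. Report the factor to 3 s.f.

1.14

The equidistant cylindrical projection with φ₀ = 13.8° has h = 1 (meridians true) and k = cos φ₀ / cos φ along parallels.
Areal scale = h·k = 1 × cos φ₀ / cos φ; at 31.6°, h = 1.000, k = 1.140, so h·k = 1.140.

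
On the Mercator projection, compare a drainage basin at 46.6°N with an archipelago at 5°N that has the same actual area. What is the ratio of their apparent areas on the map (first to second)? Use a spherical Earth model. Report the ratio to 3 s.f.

Mercator areal scale is sec²φ.
At 46.6°: sec²(46.6°) = 1/0.6871² = 2.118.
At 5°: sec²(5°) = 1/0.9962² = 1.008.
Ratio = 2.118/1.008 = cos²(5°)/cos²(46.6°) ≈ 2.10.

2.10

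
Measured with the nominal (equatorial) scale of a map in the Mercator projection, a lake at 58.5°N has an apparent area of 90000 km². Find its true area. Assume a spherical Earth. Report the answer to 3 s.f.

24600 km²

The Mercator projection is conformal; its linear scale factor is the same in every direction and equals sec φ = 1/cos φ.
Areal scale = k² = sec²φ = 1/cos²(58.5°) = 1/0.5225² = 3.663.
True area = apparent / (areal scale) = 90000 / 3.663 ≈ 24600 km².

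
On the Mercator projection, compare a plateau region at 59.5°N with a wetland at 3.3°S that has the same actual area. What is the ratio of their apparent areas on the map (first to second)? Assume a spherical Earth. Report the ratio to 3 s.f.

3.87

Mercator is conformal with k = sec φ, so areal scale = k² = sec²φ.
At 59.5°: sec²(59.5°) = 1/0.5075² = 3.882.
At 3.3°: sec²(3.3°) = 1/0.9983² = 1.003.
Ratio = 3.882/1.003 = cos²(3.3°)/cos²(59.5°) ≈ 3.87.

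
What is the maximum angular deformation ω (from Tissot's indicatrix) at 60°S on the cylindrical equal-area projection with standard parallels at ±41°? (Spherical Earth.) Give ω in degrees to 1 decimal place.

For cylindrical equal-area with standard parallel φ₀, h = cos φ / cos φ₀ and k = cos φ₀ / cos φ, so h·k = 1.
At 60°: h = 0.6625, k = 1.509; principal scales a = 1.509, b = 0.6625.
sin(ω/2) = (a − b)/(a + b) = 0.8469/2.172 = 0.3899, so ω = 2 arcsin(0.3899) ≈ 45.9°.

45.9°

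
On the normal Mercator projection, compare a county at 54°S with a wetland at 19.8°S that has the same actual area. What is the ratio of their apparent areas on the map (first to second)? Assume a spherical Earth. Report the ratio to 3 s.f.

2.56

Mercator is conformal with k = sec φ, so areal scale = k² = sec²φ.
At 54°: sec²(54°) = 1/0.5878² = 2.894.
At 19.8°: sec²(19.8°) = 1/0.9409² = 1.130.
Ratio = 2.894/1.130 = cos²(19.8°)/cos²(54°) ≈ 2.56.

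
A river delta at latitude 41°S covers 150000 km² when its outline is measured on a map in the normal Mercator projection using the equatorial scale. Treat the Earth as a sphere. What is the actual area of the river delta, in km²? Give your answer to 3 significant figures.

85400 km²

Mercator is conformal, so the point scale is isotropic: h = k = sec φ = 1/cos φ.
Areal scale = k² = sec²φ = 1/cos²(41°) = 1/0.7547² = 1.756.
True area = apparent / (areal scale) = 150000 / 1.756 ≈ 85400 km².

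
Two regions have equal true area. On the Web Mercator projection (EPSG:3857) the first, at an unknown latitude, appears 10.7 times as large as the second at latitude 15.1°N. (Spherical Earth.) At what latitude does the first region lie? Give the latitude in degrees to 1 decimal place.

Mercator areal scale is sec²φ, so apparent-area ratio = sec²φ₁ / sec²φ₂ = cos²φ₂ / cos²φ₁.
cos²φ₂ / cos²φ₁ = 10.7  ⇒  cos φ₁ = cos 15.1° / √10.7 = 0.9655/3.271 = 0.2952.
φ₁ = arccos(0.2952) ≈ 72.8°.

72.8°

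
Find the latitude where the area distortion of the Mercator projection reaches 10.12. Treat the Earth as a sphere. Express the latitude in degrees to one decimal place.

71.7°

Mercator areal scale is sec²φ.
sec²φ = 10.12  ⇒  cos²φ = 0.09881  ⇒  cos φ = 0.3143.
φ = arccos(0.3143) ≈ 71.7°.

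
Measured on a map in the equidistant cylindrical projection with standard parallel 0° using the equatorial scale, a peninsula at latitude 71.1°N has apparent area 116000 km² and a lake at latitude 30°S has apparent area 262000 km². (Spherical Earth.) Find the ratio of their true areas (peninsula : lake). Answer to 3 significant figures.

Plate carrée has h = 1 and k = sec φ, giving areal scale sec φ; true area = (apparent area) · cos φ.
True area of peninsula: 116000 × cos(71.1°) = 116000 × 0.3239 = 37570 km².
True area of lake: 262000 × cos(30°) = 262000 × 0.8660 = 226900 km².
Ratio = 37570 / 226900 ≈ 0.166.

0.166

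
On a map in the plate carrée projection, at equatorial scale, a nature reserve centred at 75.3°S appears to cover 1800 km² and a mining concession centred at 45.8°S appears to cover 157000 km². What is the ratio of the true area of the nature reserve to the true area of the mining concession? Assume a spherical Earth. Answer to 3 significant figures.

Plate carrée has h = 1 and k = sec φ, giving areal scale sec φ; true area = (apparent area) · cos φ.
True area of nature reserve: 1800 × cos(75.3°) = 1800 × 0.2538 = 456.8 km².
True area of mining concession: 157000 × cos(45.8°) = 157000 × 0.6972 = 109500 km².
Ratio = 456.8 / 109500 ≈ 0.00417.

0.00417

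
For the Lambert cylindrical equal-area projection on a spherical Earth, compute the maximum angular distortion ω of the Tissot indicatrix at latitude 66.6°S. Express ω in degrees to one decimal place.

93.4°

The Lambert cylindrical equal-area projection is the cylindrical equal-area projection with its standard parallel at the equator (φ₀ = 0). For cylindrical equal-area with standard parallel φ₀, h = cos φ / cos φ₀ and k = cos φ₀ / cos φ, so h·k = 1.
At 66.6°: h = 0.3971, k = 2.518; principal scales a = 2.518, b = 0.3971.
sin(ω/2) = (a − b)/(a + b) = 2.121/2.915 = 0.7275, so ω = 2 arcsin(0.7275) ≈ 93.4°.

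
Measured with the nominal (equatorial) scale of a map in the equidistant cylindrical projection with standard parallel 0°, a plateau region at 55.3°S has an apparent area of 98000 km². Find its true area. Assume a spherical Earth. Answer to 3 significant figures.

For the equirectangular projection with φ₀ = 0 (plate carrée), h = 1 along meridians and k = sec φ along parallels.
Areal scale = h·k = 1 × sec φ; at 55.3°, h = 1.000, k = 1.757, so h·k = 1.757.
True area = apparent / (areal scale) = 98000 / 1.757 ≈ 55800 km².

55800 km²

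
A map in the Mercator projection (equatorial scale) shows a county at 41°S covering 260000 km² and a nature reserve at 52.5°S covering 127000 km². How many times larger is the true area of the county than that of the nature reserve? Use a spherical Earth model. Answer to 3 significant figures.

Since Mercator area scale is 1/cos²φ, the true area equals the apparent area multiplied by cos²φ.
True area of county: 260000 × cos²(41°) = 260000 × 0.5696 = 148100 km².
True area of nature reserve: 127000 × cos²(52.5°) = 127000 × 0.3706 = 47060 km².
Ratio = 148100 / 47060 ≈ 3.15.

3.15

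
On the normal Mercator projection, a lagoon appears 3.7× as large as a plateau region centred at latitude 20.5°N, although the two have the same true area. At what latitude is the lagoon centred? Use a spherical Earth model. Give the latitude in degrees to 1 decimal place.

On Mercator, (apparent₁)/(apparent₂) = sec²φ₁ / sec²φ₂ when true areas are equal.
cos²φ₂ / cos²φ₁ = 3.7  ⇒  cos φ₁ = cos 20.5° / √3.7 = 0.9367/1.924 = 0.4870.
φ₁ = arccos(0.4870) ≈ 60.9°.

60.9°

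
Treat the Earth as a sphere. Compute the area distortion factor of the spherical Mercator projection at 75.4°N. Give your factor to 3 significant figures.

For Mercator, h = k = sec φ (a conformal cylindrical projection has a single point scale, 1/cos φ).
Areal scale = k² = sec²φ = 1/cos²(75.4°) = 1/0.2521² = 15.74.

15.7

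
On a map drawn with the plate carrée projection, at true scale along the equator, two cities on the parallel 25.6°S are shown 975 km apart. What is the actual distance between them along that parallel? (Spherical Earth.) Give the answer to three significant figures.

For the equirectangular projection with φ₀ = 0 (plate carrée), h = 1 along meridians and k = sec φ along parallels.
Along the parallel at 25.6°, map distances are exaggerated by k = sec 25.6° = 1.109.
True distance = 975 / 1.109 = 975 × cos 25.6° ≈ 879 km.

879 km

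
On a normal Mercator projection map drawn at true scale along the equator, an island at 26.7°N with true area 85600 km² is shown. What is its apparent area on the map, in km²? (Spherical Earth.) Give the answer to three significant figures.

107000 km²

The Mercator projection is conformal; its linear scale factor is the same in every direction and equals sec φ = 1/cos φ.
Areal scale = k² = sec²φ = 1/cos²(26.7°) = 1/0.8934² = 1.253.
Apparent area = 85600 × 1.253 ≈ 107000 km².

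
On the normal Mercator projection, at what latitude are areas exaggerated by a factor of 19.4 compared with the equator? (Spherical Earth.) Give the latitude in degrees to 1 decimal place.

76.9°

Mercator areal scale is sec²φ.
sec²φ = 19.4  ⇒  cos²φ = 0.05155  ⇒  cos φ = 0.2270.
φ = arccos(0.2270) ≈ 76.9°.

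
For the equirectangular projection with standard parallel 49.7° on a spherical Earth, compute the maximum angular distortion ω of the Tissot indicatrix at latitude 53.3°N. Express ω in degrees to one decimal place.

The equidistant cylindrical projection with φ₀ = 49.7° has h = 1 (meridians true) and k = cos φ₀ / cos φ along parallels.
At 53.3°: h = 1.000, k = 1.082; principal scales a = 1.082, b = 1.000.
sin(ω/2) = (a − b)/(a + b) = 0.08227/2.082 = 0.03951, so ω = 2 arcsin(0.03951) ≈ 4.5°.

4.5°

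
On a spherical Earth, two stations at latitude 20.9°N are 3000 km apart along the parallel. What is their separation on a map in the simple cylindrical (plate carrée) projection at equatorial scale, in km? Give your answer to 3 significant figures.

3210 km

In the plate carrée (x = Rλ, y = Rφ), meridians are true-scale (h = 1) and parallels are stretched by k = sec φ.
Along the parallel, k = sec 20.9° = 1/0.9342 = 1.070.
Map distance = 3000 × 1.070 ≈ 3210 km.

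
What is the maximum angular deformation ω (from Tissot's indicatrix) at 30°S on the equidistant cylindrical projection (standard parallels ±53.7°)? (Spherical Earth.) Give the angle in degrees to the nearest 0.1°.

With standard parallel φ₀ = 53.7°, the equirectangular projection gives x = Rλ cos φ₀, y = Rφ, so h = 1 and k = cos 53.7° / cos φ.
At 30°: h = 1.000, k = 0.6836; principal scales a = 1.000, b = 0.6836.
sin(ω/2) = (a − b)/(a + b) = 0.3164/1.684 = 0.1879, so ω = 2 arcsin(0.1879) ≈ 21.7°.

21.7°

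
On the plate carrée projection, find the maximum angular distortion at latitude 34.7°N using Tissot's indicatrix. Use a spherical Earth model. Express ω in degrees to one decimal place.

For the equirectangular projection with φ₀ = 0 (plate carrée), h = 1 along meridians and k = sec φ along parallels.
At 34.7°: h = 1.000, k = 1.216; principal scales a = 1.216, b = 1.000.
sin(ω/2) = (a − b)/(a + b) = 0.2163/2.216 = 0.09761, so ω = 2 arcsin(0.09761) ≈ 11.2°.

11.2°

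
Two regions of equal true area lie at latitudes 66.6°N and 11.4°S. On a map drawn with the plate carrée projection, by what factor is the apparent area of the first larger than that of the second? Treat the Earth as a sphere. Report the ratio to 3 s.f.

For the equirectangular projection with φ₀ = 0 (plate carrée), h = 1 along meridians and k = sec φ along parallels.
Areal scale at 66.6°: h·k = 1.000 × 2.518 = 2.518.
Areal scale at 11.4°: h·k = 1.000 × 1.020 = 1.020.
Ratio = 2.518/1.020 ≈ 2.47.

2.47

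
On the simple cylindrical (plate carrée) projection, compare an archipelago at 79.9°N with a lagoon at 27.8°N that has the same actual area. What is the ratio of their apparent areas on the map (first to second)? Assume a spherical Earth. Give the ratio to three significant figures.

5.04

Plate carrée maps x = Rλ, y = Rφ. The meridian scale is h = 1 and the parallel scale is k = 1/cos φ = sec φ.
Areal scale at 79.9°: h·k = 1.000 × 5.702 = 5.702.
Areal scale at 27.8°: h·k = 1.000 × 1.130 = 1.130.
Ratio = 5.702/1.130 ≈ 5.04.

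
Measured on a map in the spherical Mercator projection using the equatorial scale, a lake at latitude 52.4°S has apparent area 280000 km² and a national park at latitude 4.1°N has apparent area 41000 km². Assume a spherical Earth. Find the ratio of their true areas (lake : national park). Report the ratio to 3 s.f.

2.56

Since Mercator area scale is 1/cos²φ, the true area equals the apparent area multiplied by cos²φ.
True area of lake: 280000 × cos²(52.4°) = 280000 × 0.3723 = 104200 km².
True area of national park: 41000 × cos²(4.1°) = 41000 × 0.9949 = 40790 km².
Ratio = 104200 / 40790 ≈ 2.56.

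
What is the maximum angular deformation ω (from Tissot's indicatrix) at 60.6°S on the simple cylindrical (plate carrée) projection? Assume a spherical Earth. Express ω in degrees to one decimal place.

39.9°

Plate carrée maps x = Rλ, y = Rφ. The meridian scale is h = 1 and the parallel scale is k = 1/cos φ = sec φ.
At 60.6°: h = 1.000, k = 2.037; principal scales a = 2.037, b = 1.000.
sin(ω/2) = (a − b)/(a + b) = 1.037/3.037 = 0.3415, so ω = 2 arcsin(0.3415) ≈ 39.9°.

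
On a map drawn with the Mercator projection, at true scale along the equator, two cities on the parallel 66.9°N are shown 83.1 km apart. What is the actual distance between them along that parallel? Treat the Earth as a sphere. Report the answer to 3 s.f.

32.6 km

Mercator is conformal, so the point scale is isotropic: h = k = sec φ = 1/cos φ.
Along the parallel at 66.9°, map distances are exaggerated by k = sec 66.9° = 2.549.
True distance = 83.1 / 2.549 = 83.1 × cos 66.9° ≈ 32.6 km.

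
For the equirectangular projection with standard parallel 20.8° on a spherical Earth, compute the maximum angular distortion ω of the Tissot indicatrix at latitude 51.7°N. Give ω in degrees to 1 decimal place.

With standard parallel φ₀ = 20.8°, the equirectangular projection gives x = Rλ cos φ₀, y = Rφ, so h = 1 and k = cos 20.8° / cos φ.
At 51.7°: h = 1.000, k = 1.508; principal scales a = 1.508, b = 1.000.
sin(ω/2) = (a − b)/(a + b) = 0.5083/2.508 = 0.2027, so ω = 2 arcsin(0.2027) ≈ 23.4°.

23.4°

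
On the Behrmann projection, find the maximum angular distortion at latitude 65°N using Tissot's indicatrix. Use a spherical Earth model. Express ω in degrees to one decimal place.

76.0°

The Behrmann projection is cylindrical equal-area with φ₀ = 30°. For cylindrical equal-area with standard parallel φ₀, h = cos φ / cos φ₀ and k = cos φ₀ / cos φ, so h·k = 1.
At 65°: h = 0.4880, k = 2.049; principal scales a = 2.049, b = 0.4880.
sin(ω/2) = (a − b)/(a + b) = 1.561/2.537 = 0.6153, so ω = 2 arcsin(0.6153) ≈ 76.0°.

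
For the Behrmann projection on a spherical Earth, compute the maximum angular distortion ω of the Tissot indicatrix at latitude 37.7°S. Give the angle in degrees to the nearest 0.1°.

Behrmann is a cylindrical equal-area projection with standard parallels at ±30°. Cylindrical equal-area (φ₀ = 30°): h = cos φ / cos 30° along meridians, k = cos 30° / cos φ along parallels; h·k = 1.
At 37.7°: h = 0.9136, k = 1.095; principal scales a = 1.095, b = 0.9136.
sin(ω/2) = (a − b)/(a + b) = 0.1809/2.008 = 0.09009, so ω = 2 arcsin(0.09009) ≈ 10.3°.

10.3°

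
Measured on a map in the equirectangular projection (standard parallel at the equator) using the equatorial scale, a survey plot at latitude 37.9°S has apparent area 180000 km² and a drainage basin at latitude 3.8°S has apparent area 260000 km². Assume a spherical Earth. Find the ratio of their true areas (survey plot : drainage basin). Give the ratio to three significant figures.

On the plate carrée, areal scale = h·k = 1 × sec φ, so true area = apparent × cos φ.
True area of survey plot: 180000 × cos(37.9°) = 180000 × 0.7891 = 142000 km².
True area of drainage basin: 260000 × cos(3.8°) = 260000 × 0.9978 = 259400 km².
Ratio = 142000 / 259400 ≈ 0.547.

0.547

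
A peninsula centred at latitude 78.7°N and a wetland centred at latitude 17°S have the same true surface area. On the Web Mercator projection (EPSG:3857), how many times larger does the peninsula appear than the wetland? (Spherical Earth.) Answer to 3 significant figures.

23.8

On Mercator, area is exaggerated by sec²φ = 1/cos²φ.
At 78.7°: sec²(78.7°) = 1/0.1959² = 26.05.
At 17°: sec²(17°) = 1/0.9563² = 1.093.
Ratio = 26.05/1.093 = cos²(17°)/cos²(78.7°) ≈ 23.8.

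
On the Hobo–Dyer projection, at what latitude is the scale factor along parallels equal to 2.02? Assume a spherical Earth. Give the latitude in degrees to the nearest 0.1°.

66.9°

The Hobo–Dyer projection is cylindrical equal-area with φ₀ = 37.5°. For cylindrical equal-area with standard parallel φ₀, h = cos φ / cos φ₀ and k = cos φ₀ / cos φ, so h·k = 1.
k = cos φ₀ / cos φ = 2.02  ⇒  cos φ = cos 37.5° / 2.02 = 0.3927.
φ = arccos(0.3927) ≈ 66.9°.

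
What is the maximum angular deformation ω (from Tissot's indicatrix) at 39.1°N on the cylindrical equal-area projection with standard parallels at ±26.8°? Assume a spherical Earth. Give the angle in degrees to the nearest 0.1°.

16.0°

Cylindrical equal-area (φ₀ = 26.8°): h = cos φ / cos 26.8° along meridians, k = cos 26.8° / cos φ along parallels; h·k = 1.
At 39.1°: h = 0.8694, k = 1.150; principal scales a = 1.150, b = 0.8694.
sin(ω/2) = (a − b)/(a + b) = 0.2807/2.020 = 0.1390, so ω = 2 arcsin(0.1390) ≈ 16.0°.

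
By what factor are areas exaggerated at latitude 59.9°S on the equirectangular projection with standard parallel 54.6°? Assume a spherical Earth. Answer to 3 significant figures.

1.16

With standard parallel φ₀ = 54.6°, the equirectangular projection gives x = Rλ cos φ₀, y = Rφ, so h = 1 and k = cos 54.6° / cos φ.
Areal scale = h·k = 1 × cos φ₀ / cos φ; at 59.9°, h = 1.000, k = 1.155, so h·k = 1.155.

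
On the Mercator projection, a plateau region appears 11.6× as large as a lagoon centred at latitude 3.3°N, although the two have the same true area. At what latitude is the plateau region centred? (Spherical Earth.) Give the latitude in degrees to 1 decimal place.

On Mercator, (apparent₁)/(apparent₂) = sec²φ₁ / sec²φ₂ when true areas are equal.
cos²φ₂ / cos²φ₁ = 11.6  ⇒  cos φ₁ = cos 3.3° / √11.6 = 0.9983/3.406 = 0.2931.
φ₁ = arccos(0.2931) ≈ 73.0°.

73.0°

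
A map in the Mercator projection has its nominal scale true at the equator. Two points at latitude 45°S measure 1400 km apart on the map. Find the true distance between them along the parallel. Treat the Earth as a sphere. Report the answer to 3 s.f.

990 km

For Mercator, h = k = sec φ (a conformal cylindrical projection has a single point scale, 1/cos φ).
Along the parallel at 45°, map distances are exaggerated by k = sec 45° = 1.414.
True distance = 1400 / 1.414 = 1400 × cos 45° ≈ 990 km.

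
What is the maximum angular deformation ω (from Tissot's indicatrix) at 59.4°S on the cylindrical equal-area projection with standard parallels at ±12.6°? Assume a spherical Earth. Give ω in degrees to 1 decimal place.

Cylindrical equal-area (φ₀ = 12.6°): h = cos φ / cos 12.6° along meridians, k = cos 12.6° / cos φ along parallels; h·k = 1.
At 59.4°: h = 0.5216, k = 1.917; principal scales a = 1.917, b = 0.5216.
sin(ω/2) = (a − b)/(a + b) = 1.396/2.439 = 0.5722, so ω = 2 arcsin(0.5722) ≈ 69.8°.

69.8°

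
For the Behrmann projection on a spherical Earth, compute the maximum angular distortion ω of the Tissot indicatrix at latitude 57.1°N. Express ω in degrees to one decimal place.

51.6°

The Behrmann projection is cylindrical equal-area with φ₀ = 30°. A cylindrical equal-area projection with standard parallel φ₀ has meridian scale h = cos φ / cos φ₀ and parallel scale k = cos φ₀ / cos φ (so areas are preserved, h·k = 1).
At 57.1°: h = 0.6272, k = 1.594; principal scales a = 1.594, b = 0.6272.
sin(ω/2) = (a − b)/(a + b) = 0.9672/2.222 = 0.4354, so ω = 2 arcsin(0.4354) ≈ 51.6°.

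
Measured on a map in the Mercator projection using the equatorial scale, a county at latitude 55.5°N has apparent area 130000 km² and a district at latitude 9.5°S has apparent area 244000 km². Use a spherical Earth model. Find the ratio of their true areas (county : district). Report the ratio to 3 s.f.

0.176

Mercator's areal exaggeration is sec²φ; hence true area = (apparent area) · cos²φ.
True area of county: 130000 × cos²(55.5°) = 130000 × 0.3208 = 41710 km².
True area of district: 244000 × cos²(9.5°) = 244000 × 0.9728 = 237400 km².
Ratio = 41710 / 237400 ≈ 0.176.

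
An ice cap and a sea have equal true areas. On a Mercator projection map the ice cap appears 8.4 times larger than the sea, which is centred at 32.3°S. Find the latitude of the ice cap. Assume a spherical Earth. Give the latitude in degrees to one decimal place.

For equal true areas on Mercator, apparent areas scale as sec²φ, so the ratio is cos²φ₂ / cos²φ₁.
cos²φ₂ / cos²φ₁ = 8.4  ⇒  cos φ₁ = cos 32.3° / √8.4 = 0.8453/2.898 = 0.2916.
φ₁ = arccos(0.2916) ≈ 73.0°.

73.0°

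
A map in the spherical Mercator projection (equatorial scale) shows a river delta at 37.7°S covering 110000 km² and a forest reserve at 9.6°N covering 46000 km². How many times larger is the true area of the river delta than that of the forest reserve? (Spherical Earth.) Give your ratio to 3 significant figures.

1.54

Mercator's areal exaggeration is sec²φ; hence true area = (apparent area) · cos²φ.
True area of river delta: 110000 × cos²(37.7°) = 110000 × 0.6260 = 68860 km².
True area of forest reserve: 46000 × cos²(9.6°) = 46000 × 0.9722 = 44720 km².
Ratio = 68860 / 44720 ≈ 1.54.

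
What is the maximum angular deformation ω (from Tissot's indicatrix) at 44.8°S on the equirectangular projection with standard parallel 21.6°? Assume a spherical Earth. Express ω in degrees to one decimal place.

With standard parallel φ₀ = 21.6°, the equirectangular projection gives x = Rλ cos φ₀, y = Rφ, so h = 1 and k = cos 21.6° / cos φ.
At 44.8°: h = 1.000, k = 1.310; principal scales a = 1.310, b = 1.000.
sin(ω/2) = (a − b)/(a + b) = 0.3103/2.310 = 0.1343, so ω = 2 arcsin(0.1343) ≈ 15.4°.

15.4°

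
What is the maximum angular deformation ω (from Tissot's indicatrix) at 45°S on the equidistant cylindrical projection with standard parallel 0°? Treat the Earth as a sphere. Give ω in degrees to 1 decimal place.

19.8°

For the equirectangular projection with φ₀ = 0 (plate carrée), h = 1 along meridians and k = sec φ along parallels.
At 45°: h = 1.000, k = 1.414; principal scales a = 1.414, b = 1.000.
sin(ω/2) = (a − b)/(a + b) = 0.4142/2.414 = 0.1716, so ω = 2 arcsin(0.1716) ≈ 19.8°.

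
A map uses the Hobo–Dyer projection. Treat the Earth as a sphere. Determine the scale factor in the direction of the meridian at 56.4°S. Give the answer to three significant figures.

Hobo–Dyer is a cylindrical equal-area projection with standard parallels at ±37.5°. Cylindrical equal-area (φ₀ = 37.5°): h = cos φ / cos 37.5° along meridians, k = cos 37.5° / cos φ along parallels; h·k = 1.
h = cos 56.4° / cos 37.5° = 0.5534/0.7934 = 0.6975.

0.698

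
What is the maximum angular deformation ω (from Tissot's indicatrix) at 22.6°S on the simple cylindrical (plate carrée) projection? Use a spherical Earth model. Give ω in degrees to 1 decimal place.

4.6°

Plate carrée maps x = Rλ, y = Rφ. The meridian scale is h = 1 and the parallel scale is k = 1/cos φ = sec φ.
At 22.6°: h = 1.000, k = 1.083; principal scales a = 1.083, b = 1.000.
sin(ω/2) = (a − b)/(a + b) = 0.08318/2.083 = 0.03993, so ω = 2 arcsin(0.03993) ≈ 4.6°.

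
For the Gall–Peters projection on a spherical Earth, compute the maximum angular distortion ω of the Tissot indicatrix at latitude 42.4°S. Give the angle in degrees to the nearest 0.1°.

Gall–Peters is a cylindrical equal-area projection with standard parallels at ±45°. For cylindrical equal-area with standard parallel φ₀, h = cos φ / cos φ₀ and k = cos φ₀ / cos φ, so h·k = 1.
At 42.4°: h = 1.044, k = 0.9575; principal scales a = 1.044, b = 0.9575.
sin(ω/2) = (a − b)/(a + b) = 0.08679/2.002 = 0.04335, so ω = 2 arcsin(0.04335) ≈ 5.0°.

5.0°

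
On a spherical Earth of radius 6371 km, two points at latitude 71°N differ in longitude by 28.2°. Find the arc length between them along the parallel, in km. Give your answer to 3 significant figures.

1020 km

Arc length along a parallel = R cos φ · Δλ (with Δλ in radians).
= 6371 × cos 71° × (28.2° × π/180) = 6371 × 0.3256 × 0.4922 ≈ 1020 km.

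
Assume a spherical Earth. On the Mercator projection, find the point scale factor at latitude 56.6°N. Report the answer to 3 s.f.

1.82

The Mercator projection is conformal; its linear scale factor is the same in every direction and equals sec φ = 1/cos φ.
k = 1/cos 56.6° = 1/0.5505 = 1.817.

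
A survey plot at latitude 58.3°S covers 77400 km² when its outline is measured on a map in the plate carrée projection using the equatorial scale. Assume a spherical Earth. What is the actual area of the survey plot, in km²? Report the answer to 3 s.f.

In the plate carrée (x = Rλ, y = Rφ), meridians are true-scale (h = 1) and parallels are stretched by k = sec φ.
Areal scale = h·k = 1 × sec φ; at 58.3°, h = 1.000, k = 1.903, so h·k = 1.903.
True area = apparent / (areal scale) = 77400 / 1.903 ≈ 40700 km².

40700 km²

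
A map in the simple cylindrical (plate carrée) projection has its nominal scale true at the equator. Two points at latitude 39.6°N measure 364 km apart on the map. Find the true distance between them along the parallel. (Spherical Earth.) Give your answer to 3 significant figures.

280 km

In the plate carrée (x = Rλ, y = Rφ), meridians are true-scale (h = 1) and parallels are stretched by k = sec φ.
Along the parallel at 39.6°, map distances are exaggerated by k = sec 39.6° = 1.298.
True distance = 364 / 1.298 = 364 × cos 39.6° ≈ 280 km.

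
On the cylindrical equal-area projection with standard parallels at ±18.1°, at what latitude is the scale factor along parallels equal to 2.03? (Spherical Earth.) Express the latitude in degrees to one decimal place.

62.1°

For cylindrical equal-area with standard parallel φ₀, h = cos φ / cos φ₀ and k = cos φ₀ / cos φ, so h·k = 1.
k = cos φ₀ / cos φ = 2.03  ⇒  cos φ = cos 18.1° / 2.03 = 0.4682.
φ = arccos(0.4682) ≈ 62.1°.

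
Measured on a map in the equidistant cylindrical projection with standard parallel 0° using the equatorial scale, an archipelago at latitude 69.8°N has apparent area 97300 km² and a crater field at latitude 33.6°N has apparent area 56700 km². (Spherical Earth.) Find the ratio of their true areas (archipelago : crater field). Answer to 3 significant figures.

0.711

On the plate carrée, areal scale = h·k = 1 × sec φ, so true area = apparent × cos φ.
True area of archipelago: 97300 × cos(69.8°) = 97300 × 0.3453 = 33600 km².
True area of crater field: 56700 × cos(33.6°) = 56700 × 0.8329 = 47230 km².
Ratio = 33600 / 47230 ≈ 0.711.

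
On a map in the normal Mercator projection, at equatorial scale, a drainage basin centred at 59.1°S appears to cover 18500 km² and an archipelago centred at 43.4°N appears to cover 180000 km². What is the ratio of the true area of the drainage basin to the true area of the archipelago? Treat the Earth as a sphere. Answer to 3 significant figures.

0.0513

Mercator's areal exaggeration is sec²φ; hence true area = (apparent area) · cos²φ.
True area of drainage basin: 18500 × cos²(59.1°) = 18500 × 0.2637 = 4879 km².
True area of archipelago: 180000 × cos²(43.4°) = 180000 × 0.5279 = 95020 km².
Ratio = 4879 / 95020 ≈ 0.0513.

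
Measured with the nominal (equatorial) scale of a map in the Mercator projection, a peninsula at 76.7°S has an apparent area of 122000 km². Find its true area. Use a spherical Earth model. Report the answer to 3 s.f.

The Mercator projection is conformal; its linear scale factor is the same in every direction and equals sec φ = 1/cos φ.
Areal scale = k² = sec²φ = 1/cos²(76.7°) = 1/0.2300² = 18.90.
True area = apparent / (areal scale) = 122000 / 18.90 ≈ 6460 km².

6460 km²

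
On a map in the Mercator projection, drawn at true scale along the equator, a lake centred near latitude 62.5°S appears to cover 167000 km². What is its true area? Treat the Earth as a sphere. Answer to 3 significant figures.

Mercator is conformal, so the point scale is isotropic: h = k = sec φ = 1/cos φ.
Areal scale = k² = sec²φ = 1/cos²(62.5°) = 1/0.4617² = 4.690.
True area = apparent / (areal scale) = 167000 / 4.690 ≈ 35600 km².

35600 km²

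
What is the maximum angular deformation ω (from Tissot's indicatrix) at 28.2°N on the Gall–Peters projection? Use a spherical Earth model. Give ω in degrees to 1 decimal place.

The Gall–Peters projection is cylindrical equal-area with φ₀ = 45°. For cylindrical equal-area with standard parallel φ₀, h = cos φ / cos φ₀ and k = cos φ₀ / cos φ, so h·k = 1.
At 28.2°: h = 1.246, k = 0.8023; principal scales a = 1.246, b = 0.8023.
sin(ω/2) = (a − b)/(a + b) = 0.4440/2.049 = 0.2167, so ω = 2 arcsin(0.2167) ≈ 25.0°.

25.0°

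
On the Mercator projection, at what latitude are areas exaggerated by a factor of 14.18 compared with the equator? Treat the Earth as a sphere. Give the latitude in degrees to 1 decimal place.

Mercator areal scale is sec²φ.
sec²φ = 14.18  ⇒  cos²φ = 0.07052  ⇒  cos φ = 0.2656.
φ = arccos(0.2656) ≈ 74.6°.

74.6°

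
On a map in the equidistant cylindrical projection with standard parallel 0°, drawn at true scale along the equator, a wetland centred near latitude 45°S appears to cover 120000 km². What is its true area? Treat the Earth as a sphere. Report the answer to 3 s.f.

For the equirectangular projection with φ₀ = 0 (plate carrée), h = 1 along meridians and k = sec φ along parallels.
Areal scale = h·k = 1 × sec φ; at 45°, h = 1.000, k = 1.414, so h·k = 1.414.
True area = apparent / (areal scale) = 120000 / 1.414 ≈ 84900 km².

84900 km²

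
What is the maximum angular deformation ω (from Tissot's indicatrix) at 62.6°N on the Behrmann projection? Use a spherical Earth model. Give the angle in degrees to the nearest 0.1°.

68.1°

The Behrmann projection is cylindrical equal-area with φ₀ = 30°. Cylindrical equal-area (φ₀ = 30°): h = cos φ / cos 30° along meridians, k = cos 30° / cos φ along parallels; h·k = 1.
At 62.6°: h = 0.5314, k = 1.882; principal scales a = 1.882, b = 0.5314.
sin(ω/2) = (a − b)/(a + b) = 1.350/2.413 = 0.5596, so ω = 2 arcsin(0.5596) ≈ 68.1°.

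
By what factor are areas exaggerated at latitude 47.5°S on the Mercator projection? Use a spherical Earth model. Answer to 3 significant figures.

2.19

The Mercator projection is conformal; its linear scale factor is the same in every direction and equals sec φ = 1/cos φ.
Areal scale = k² = sec²φ = 1/cos²(47.5°) = 1/0.6756² = 2.191.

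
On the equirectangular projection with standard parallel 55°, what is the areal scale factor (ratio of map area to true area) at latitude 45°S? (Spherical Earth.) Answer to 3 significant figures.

0.811

In the equirectangular projection with standard parallel φ₀ = 55° (x = Rλ cos φ₀, y = Rφ), meridians are true-scale (h = 1) and the parallel scale is k = cos φ₀ / cos φ.
Areal scale = h·k = 1 × cos φ₀ / cos φ; at 45°, h = 1.000, k = 0.8112, so h·k = 0.8112.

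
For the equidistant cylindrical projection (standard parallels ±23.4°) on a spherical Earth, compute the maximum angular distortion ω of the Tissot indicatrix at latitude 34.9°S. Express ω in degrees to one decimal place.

6.4°

With standard parallel φ₀ = 23.4°, the equirectangular projection gives x = Rλ cos φ₀, y = Rφ, so h = 1 and k = cos 23.4° / cos φ.
At 34.9°: h = 1.000, k = 1.119; principal scales a = 1.119, b = 1.000.
sin(ω/2) = (a − b)/(a + b) = 0.1190/2.119 = 0.05616, so ω = 2 arcsin(0.05616) ≈ 6.4°.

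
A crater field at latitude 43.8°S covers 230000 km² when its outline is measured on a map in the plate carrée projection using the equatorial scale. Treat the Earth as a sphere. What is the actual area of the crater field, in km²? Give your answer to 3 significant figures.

Plate carrée maps x = Rλ, y = Rφ. The meridian scale is h = 1 and the parallel scale is k = 1/cos φ = sec φ.
Areal scale = h·k = 1 × sec φ; at 43.8°, h = 1.000, k = 1.386, so h·k = 1.386.
True area = apparent / (areal scale) = 230000 / 1.386 ≈ 166000 km².

166000 km²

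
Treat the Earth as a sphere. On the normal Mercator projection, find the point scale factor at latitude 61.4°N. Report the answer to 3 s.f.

2.09

Mercator is conformal, so the point scale is isotropic: h = k = sec φ = 1/cos φ.
k = 1/cos 61.4° = 1/0.4787 = 2.089.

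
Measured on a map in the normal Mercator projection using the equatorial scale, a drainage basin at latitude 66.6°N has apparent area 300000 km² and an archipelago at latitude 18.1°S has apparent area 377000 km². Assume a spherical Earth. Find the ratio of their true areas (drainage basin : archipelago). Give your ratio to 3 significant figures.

0.139

On Mercator the areal scale is sec²φ, so true area = apparent × cos²φ.
True area of drainage basin: 300000 × cos²(66.6°) = 300000 × 0.1577 = 47320 km².
True area of archipelago: 377000 × cos²(18.1°) = 377000 × 0.9035 = 340600 km².
Ratio = 47320 / 340600 ≈ 0.139.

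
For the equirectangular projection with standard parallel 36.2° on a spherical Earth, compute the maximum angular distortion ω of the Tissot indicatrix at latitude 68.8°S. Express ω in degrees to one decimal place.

In the equirectangular projection with standard parallel φ₀ = 36.2° (x = Rλ cos φ₀, y = Rφ), meridians are true-scale (h = 1) and the parallel scale is k = cos φ₀ / cos φ.
At 68.8°: h = 1.000, k = 2.231; principal scales a = 2.231, b = 1.000.
sin(ω/2) = (a − b)/(a + b) = 1.231/3.231 = 0.3811, so ω = 2 arcsin(0.3811) ≈ 44.8°.

44.8°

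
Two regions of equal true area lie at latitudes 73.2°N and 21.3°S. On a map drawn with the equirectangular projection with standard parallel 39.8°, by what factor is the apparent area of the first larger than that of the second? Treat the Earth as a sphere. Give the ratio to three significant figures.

In the equirectangular projection with standard parallel φ₀ = 39.8° (x = Rλ cos φ₀, y = Rφ), meridians are true-scale (h = 1) and the parallel scale is k = cos φ₀ / cos φ.
Areal scale at 73.2°: h·k = 1.000 × 2.658 = 2.658.
Areal scale at 21.3°: h·k = 1.000 × 0.8246 = 0.8246.
Ratio = 2.658/0.8246 ≈ 3.22.

3.22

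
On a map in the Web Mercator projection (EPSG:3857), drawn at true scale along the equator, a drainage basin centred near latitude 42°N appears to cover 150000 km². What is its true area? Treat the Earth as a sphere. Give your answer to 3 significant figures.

82800 km²

The Mercator projection is conformal; its linear scale factor is the same in every direction and equals sec φ = 1/cos φ.
Areal scale = k² = sec²φ = 1/cos²(42°) = 1/0.7431² = 1.811.
True area = apparent / (areal scale) = 150000 / 1.811 ≈ 82800 km².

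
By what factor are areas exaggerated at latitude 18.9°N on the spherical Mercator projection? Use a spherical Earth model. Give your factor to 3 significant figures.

For Mercator, h = k = sec φ (a conformal cylindrical projection has a single point scale, 1/cos φ).
Areal scale = k² = sec²φ = 1/cos²(18.9°) = 1/0.9461² = 1.117.

1.12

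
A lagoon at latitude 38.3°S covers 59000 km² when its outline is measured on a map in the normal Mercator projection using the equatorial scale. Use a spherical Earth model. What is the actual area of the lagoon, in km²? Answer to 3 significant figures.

36300 km²

The Mercator projection is conformal; its linear scale factor is the same in every direction and equals sec φ = 1/cos φ.
Areal scale = k² = sec²φ = 1/cos²(38.3°) = 1/0.7848² = 1.624.
True area = apparent / (areal scale) = 59000 / 1.624 ≈ 36300 km².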